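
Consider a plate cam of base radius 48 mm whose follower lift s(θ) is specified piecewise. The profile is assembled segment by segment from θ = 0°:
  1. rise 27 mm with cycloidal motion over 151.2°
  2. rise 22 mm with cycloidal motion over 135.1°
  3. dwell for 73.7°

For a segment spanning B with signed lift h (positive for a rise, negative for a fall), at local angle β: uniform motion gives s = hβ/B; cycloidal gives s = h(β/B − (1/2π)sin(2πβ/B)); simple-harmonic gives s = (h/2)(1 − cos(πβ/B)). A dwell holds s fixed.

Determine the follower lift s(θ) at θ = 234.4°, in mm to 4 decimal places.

seg 1 [0°–151.2°] cycloidal, h=27: full span → s += 27 → s = 27.0000
seg 2 [151.2°–286.3°] cycloidal, h=22: θ=234.4° here. β=83.2, B=135.1. 22·(0.6158 − sin(2π·0.6158)/(2π)) = 15.8778 → s = 42.8778

42.8778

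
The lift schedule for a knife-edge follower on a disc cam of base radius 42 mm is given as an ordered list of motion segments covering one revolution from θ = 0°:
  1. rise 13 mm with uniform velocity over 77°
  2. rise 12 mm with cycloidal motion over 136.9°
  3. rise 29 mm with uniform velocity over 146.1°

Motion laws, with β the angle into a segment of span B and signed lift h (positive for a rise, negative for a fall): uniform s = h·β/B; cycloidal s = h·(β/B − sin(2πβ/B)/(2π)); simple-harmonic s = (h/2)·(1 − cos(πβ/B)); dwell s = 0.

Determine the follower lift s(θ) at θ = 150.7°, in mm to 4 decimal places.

seg 1 [0°–77°] uniform, h=13: full span → s += 13 → s = 13.0000
seg 2 [77°–213.9°] cycloidal, h=12: θ=150.7° here. β=73.7, B=136.9. 12·(0.5383 − sin(2π·0.5383)/(2π)) = 6.9159 → s = 19.9159

19.9159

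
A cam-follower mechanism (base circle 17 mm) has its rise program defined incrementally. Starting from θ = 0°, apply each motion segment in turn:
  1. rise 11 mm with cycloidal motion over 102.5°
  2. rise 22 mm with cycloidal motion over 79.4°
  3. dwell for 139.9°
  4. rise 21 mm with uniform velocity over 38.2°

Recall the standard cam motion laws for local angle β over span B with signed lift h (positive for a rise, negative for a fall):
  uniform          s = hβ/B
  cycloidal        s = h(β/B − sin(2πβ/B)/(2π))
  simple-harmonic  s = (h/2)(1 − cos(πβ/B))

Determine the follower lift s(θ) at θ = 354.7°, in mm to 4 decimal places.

seg 1 [0°–102.5°] cycloidal, h=11: full span → s += 11 → s = 11.0000
seg 2 [102.5°–181.9°] cycloidal, h=22: full span → s += 22 → s = 33.0000
seg 3 [181.9°–321.8°] dwell: s stays 33.0000
seg 4 [321.8°–360°] uniform, h=21: θ=354.7° here. β=32.9, B=38.2. 21·32.9/38.2 = 18.0864 → s = 51.0864

51.0864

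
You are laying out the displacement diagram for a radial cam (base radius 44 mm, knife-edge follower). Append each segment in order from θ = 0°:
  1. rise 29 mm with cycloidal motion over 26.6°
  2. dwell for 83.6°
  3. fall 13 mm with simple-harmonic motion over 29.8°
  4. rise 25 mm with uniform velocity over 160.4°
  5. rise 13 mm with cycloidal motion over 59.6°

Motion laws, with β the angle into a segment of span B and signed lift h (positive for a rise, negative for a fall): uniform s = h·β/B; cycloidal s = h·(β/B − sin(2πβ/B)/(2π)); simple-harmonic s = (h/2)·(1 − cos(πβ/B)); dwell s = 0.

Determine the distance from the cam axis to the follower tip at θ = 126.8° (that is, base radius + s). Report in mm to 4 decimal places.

seg 1 [0°–26.6°] cycloidal, h=29: full span → s += 29 → s = 29.0000
seg 2 [26.6°–110.2°] dwell: s stays 29.0000
seg 3 [110.2°–140°] simple-harmonic, h=-13: θ=126.8° here. β=16.6, B=29.8. -13/2·(1 − cos(π·0.5570)) = -7.6587 → s = 21.3413
radial distance = base radius + s = 44 + 21.3413 = 65.3413

65.3413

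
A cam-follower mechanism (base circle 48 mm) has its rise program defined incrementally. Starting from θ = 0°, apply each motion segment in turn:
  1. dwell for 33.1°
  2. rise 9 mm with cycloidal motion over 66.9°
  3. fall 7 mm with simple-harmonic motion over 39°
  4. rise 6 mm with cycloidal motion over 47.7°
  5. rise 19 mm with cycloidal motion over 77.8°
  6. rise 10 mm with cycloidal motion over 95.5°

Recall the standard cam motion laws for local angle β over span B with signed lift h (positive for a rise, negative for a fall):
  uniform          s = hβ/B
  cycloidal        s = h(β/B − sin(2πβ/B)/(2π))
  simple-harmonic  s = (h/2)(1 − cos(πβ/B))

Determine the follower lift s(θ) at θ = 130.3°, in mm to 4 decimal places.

seg 1 [0°–33.1°] dwell: s stays 0.0000
seg 2 [33.1°–100°] cycloidal, h=9: full span → s += 9 → s = 9.0000
seg 3 [100°–139°] simple-harmonic, h=-7: θ=130.3° here. β=30.3, B=39. -7/2·(1 − cos(π·0.7769)) = -6.1751 → s = 2.8249

2.8249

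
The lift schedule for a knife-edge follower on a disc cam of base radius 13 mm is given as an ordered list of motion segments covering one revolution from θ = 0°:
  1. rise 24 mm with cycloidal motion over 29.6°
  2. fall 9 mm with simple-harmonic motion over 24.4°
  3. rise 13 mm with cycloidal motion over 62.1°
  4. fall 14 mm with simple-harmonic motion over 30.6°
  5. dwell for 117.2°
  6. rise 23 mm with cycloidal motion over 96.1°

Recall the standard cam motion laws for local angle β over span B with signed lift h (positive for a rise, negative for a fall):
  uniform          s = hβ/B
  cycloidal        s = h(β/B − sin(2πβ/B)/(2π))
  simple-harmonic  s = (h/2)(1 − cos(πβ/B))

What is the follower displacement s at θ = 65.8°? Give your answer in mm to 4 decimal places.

seg 1 [0°–29.6°] cycloidal, h=24: full span → s += 24 → s = 24.0000
seg 2 [29.6°–54°] simple-harmonic, h=-9: full span → s += -9 → s = 15.0000
seg 3 [54°–116.1°] cycloidal, h=13: θ=65.8° here. β=11.8, B=62.1. 13·(0.1900 − sin(2π·0.1900)/(2π)) = 0.5464 → s = 15.5464

15.5464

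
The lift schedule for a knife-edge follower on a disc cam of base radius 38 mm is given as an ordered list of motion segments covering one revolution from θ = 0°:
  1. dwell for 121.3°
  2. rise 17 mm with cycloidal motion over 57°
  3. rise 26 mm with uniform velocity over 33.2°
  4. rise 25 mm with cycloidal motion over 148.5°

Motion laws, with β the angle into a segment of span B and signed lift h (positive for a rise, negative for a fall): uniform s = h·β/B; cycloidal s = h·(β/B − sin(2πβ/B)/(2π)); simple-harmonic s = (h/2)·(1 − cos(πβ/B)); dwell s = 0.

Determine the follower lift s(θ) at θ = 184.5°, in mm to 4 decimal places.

seg 1 [0°–121.3°] dwell: s stays 0.0000
seg 2 [121.3°–178.3°] cycloidal, h=17: full span → s += 17 → s = 17.0000
seg 3 [178.3°–211.5°] uniform, h=26: θ=184.5° here. β=6.2, B=33.2. 26·6.2/33.2 = 4.8554 → s = 21.8554

21.8554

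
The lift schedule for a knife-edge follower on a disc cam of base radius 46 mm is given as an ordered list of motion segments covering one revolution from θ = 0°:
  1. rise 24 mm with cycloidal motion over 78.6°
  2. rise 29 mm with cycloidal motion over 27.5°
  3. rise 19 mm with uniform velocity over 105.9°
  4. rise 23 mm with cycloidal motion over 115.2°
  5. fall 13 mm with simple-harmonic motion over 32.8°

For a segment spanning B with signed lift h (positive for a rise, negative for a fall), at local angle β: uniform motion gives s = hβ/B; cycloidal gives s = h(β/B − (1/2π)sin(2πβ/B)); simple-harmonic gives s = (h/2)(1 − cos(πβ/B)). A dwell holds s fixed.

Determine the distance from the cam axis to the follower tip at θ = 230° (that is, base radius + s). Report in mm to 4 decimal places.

seg 1 [0°–78.6°] cycloidal, h=24: full span → s += 24 → s = 24.0000
seg 2 [78.6°–106.1°] cycloidal, h=29: full span → s += 29 → s = 53.0000
seg 3 [106.1°–212°] uniform, h=19: full span → s += 19 → s = 72.0000
seg 4 [212°–327.2°] cycloidal, h=23: θ=230° here. β=18, B=115.2. 23·(0.1563 − sin(2π·0.1563)/(2π)) = 0.5501 → s = 72.5501
radial distance = base radius + s = 46 + 72.5501 = 118.5501

118.5501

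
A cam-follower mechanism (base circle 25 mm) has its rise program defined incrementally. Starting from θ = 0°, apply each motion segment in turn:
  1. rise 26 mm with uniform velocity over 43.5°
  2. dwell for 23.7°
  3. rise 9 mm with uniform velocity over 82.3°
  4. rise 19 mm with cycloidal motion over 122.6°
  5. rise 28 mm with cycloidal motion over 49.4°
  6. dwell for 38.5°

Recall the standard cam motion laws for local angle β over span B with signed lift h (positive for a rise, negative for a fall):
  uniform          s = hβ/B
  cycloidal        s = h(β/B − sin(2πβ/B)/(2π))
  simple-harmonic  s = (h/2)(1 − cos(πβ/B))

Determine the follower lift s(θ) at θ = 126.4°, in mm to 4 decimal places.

seg 1 [0°–43.5°] uniform, h=26: full span → s += 26 → s = 26.0000
seg 2 [43.5°–67.2°] dwell: s stays 26.0000
seg 3 [67.2°–149.5°] uniform, h=9: θ=126.4° here. β=59.2, B=82.3. 9·59.2/82.3 = 6.4739 → s = 32.4739

32.4739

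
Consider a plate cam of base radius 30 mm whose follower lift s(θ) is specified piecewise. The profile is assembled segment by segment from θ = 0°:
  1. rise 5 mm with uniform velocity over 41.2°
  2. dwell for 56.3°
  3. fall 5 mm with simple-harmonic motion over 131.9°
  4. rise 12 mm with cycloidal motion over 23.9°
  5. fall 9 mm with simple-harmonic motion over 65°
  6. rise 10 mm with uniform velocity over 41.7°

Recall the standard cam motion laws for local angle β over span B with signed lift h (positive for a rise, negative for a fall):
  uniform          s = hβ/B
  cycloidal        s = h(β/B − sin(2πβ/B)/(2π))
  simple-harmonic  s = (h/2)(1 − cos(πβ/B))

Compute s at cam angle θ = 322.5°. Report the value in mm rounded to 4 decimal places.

seg 1 [0°–41.2°] uniform, h=5: full span → s += 5 → s = 5.0000
seg 2 [41.2°–97.5°] dwell: s stays 5.0000
seg 3 [97.5°–229.4°] simple-harmonic, h=-5: full span → s += -5 → s = 0.0000
seg 4 [229.4°–253.3°] cycloidal, h=12: full span → s += 12 → s = 12.0000
seg 5 [253.3°–318.3°] simple-harmonic, h=-9: full span → s += -9 → s = 3.0000
seg 6 [318.3°–360°] uniform, h=10: θ=322.5° here. β=4.2, B=41.7. 10·4.2/41.7 = 1.0072 → s = 4.0072

4.0072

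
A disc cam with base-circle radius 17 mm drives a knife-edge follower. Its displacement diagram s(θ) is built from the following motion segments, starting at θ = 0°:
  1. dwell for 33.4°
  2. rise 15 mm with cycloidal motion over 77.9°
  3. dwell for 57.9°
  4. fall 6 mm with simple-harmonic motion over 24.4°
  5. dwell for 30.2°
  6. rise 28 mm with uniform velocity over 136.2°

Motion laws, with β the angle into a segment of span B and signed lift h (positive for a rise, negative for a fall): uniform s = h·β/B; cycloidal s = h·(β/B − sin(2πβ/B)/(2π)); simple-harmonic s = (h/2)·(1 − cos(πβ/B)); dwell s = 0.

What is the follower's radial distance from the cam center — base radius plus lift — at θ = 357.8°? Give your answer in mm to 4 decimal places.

seg 1 [0°–33.4°] dwell: s stays 0.0000
seg 2 [33.4°–111.3°] cycloidal, h=15: full span → s += 15 → s = 15.0000
seg 3 [111.3°–169.2°] dwell: s stays 15.0000
seg 4 [169.2°–193.6°] simple-harmonic, h=-6: full span → s += -6 → s = 9.0000
seg 5 [193.6°–223.8°] dwell: s stays 9.0000
seg 6 [223.8°–360°] uniform, h=28: θ=357.8° here. β=134, B=136.2. 28·134/136.2 = 27.5477 → s = 36.5477
radial distance = base radius + s = 17 + 36.5477 = 53.5477

53.5477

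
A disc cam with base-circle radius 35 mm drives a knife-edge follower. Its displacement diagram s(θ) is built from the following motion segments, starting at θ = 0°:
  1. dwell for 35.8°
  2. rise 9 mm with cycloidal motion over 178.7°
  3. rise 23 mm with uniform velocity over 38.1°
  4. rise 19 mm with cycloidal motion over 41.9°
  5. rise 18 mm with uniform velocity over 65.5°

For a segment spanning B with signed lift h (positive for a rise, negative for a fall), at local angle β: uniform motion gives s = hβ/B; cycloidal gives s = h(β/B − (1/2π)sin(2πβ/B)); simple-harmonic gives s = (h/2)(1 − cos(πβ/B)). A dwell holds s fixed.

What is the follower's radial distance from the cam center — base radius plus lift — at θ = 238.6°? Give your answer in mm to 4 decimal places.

seg 1 [0°–35.8°] dwell: s stays 0.0000
seg 2 [35.8°–214.5°] cycloidal, h=9: full span → s += 9 → s = 9.0000
seg 3 [214.5°–252.6°] uniform, h=23: θ=238.6° here. β=24.1, B=38.1. 23·24.1/38.1 = 14.5486 → s = 23.5486
radial distance = base radius + s = 35 + 23.5486 = 58.5486

58.5486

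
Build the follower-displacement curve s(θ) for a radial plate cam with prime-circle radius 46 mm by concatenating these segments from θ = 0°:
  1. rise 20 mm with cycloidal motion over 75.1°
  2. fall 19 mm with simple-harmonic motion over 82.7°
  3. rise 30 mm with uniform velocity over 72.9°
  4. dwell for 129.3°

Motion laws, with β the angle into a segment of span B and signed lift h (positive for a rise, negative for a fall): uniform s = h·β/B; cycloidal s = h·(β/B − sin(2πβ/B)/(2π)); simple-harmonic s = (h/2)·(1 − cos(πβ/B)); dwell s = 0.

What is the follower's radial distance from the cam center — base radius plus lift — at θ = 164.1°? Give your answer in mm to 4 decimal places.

seg 1 [0°–75.1°] cycloidal, h=20: full span → s += 20 → s = 20.0000
seg 2 [75.1°–157.8°] simple-harmonic, h=-19: full span → s += -19 → s = 1.0000
seg 3 [157.8°–230.7°] uniform, h=30: θ=164.1° here. β=6.3, B=72.9. 30·6.3/72.9 = 2.5926 → s = 3.5926
radial distance = base radius + s = 46 + 3.5926 = 49.5926

49.5926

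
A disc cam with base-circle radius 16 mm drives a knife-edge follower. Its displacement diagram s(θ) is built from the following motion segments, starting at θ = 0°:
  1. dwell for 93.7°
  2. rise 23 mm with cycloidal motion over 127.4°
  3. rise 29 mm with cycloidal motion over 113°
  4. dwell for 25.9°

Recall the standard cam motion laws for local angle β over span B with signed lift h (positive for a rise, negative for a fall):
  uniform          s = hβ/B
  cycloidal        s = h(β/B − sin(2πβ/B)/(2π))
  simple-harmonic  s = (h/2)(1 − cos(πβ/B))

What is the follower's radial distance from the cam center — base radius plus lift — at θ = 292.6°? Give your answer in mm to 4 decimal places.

seg 1 [0°–93.7°] dwell: s stays 0.0000
seg 2 [93.7°–221.1°] cycloidal, h=23: full span → s += 23 → s = 23.0000
seg 3 [221.1°–334.1°] cycloidal, h=29: θ=292.6° here. β=71.5, B=113. 29·(0.6327 − sin(2π·0.6327)/(2π)) = 21.7681 → s = 44.7681
radial distance = base radius + s = 16 + 44.7681 = 60.7681

60.7681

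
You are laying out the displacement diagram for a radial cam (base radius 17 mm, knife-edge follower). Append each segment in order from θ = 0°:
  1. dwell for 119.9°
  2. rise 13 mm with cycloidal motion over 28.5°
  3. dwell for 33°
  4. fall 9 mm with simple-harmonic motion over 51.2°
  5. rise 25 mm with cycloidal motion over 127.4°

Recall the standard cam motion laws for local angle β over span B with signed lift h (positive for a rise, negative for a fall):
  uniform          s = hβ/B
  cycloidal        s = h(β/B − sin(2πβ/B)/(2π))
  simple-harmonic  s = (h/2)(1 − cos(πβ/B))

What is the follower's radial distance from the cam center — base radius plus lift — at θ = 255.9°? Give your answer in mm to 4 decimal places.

seg 1 [0°–119.9°] dwell: s stays 0.0000
seg 2 [119.9°–148.4°] cycloidal, h=13: full span → s += 13 → s = 13.0000
seg 3 [148.4°–181.4°] dwell: s stays 13.0000
seg 4 [181.4°–232.6°] simple-harmonic, h=-9: full span → s += -9 → s = 4.0000
seg 5 [232.6°–360°] cycloidal, h=25: θ=255.9° here. β=23.3, B=127.4. 25·(0.1829 − sin(2π·0.1829)/(2π)) = 0.9419 → s = 4.9419
radial distance = base radius + s = 17 + 4.9419 = 21.9419

21.9419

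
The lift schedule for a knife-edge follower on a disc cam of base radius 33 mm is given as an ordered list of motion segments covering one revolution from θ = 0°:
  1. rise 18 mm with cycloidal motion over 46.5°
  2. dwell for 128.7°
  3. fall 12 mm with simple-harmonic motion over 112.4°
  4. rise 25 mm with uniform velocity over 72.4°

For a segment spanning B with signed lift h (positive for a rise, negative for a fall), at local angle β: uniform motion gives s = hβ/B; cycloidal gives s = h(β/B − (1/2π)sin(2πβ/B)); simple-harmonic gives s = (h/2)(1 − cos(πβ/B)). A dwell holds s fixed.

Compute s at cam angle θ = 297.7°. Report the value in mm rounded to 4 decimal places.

seg 1 [0°–46.5°] cycloidal, h=18: full span → s += 18 → s = 18.0000
seg 2 [46.5°–175.2°] dwell: s stays 18.0000
seg 3 [175.2°–287.6°] simple-harmonic, h=-12: full span → s += -12 → s = 6.0000
seg 4 [287.6°–360°] uniform, h=25: θ=297.7° here. β=10.1, B=72.4. 25·10.1/72.4 = 3.4876 → s = 9.4876

9.4876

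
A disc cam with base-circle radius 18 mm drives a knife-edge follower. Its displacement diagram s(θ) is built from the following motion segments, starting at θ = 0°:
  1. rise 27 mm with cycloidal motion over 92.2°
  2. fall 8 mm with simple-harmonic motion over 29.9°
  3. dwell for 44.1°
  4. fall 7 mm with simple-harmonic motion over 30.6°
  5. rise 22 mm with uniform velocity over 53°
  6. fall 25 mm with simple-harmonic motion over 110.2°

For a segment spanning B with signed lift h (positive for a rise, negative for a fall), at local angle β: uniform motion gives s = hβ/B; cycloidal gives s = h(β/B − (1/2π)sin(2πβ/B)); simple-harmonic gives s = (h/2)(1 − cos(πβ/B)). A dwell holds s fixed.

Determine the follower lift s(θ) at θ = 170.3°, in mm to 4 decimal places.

seg 1 [0°–92.2°] cycloidal, h=27: full span → s += 27 → s = 27.0000
seg 2 [92.2°–122.1°] simple-harmonic, h=-8: full span → s += -8 → s = 19.0000
seg 3 [122.1°–166.2°] dwell: s stays 19.0000
seg 4 [166.2°–196.8°] simple-harmonic, h=-7: θ=170.3° here. β=4.1, B=30.6. -7/2·(1 − cos(π·0.1340)) = -0.3055 → s = 18.6945

18.6945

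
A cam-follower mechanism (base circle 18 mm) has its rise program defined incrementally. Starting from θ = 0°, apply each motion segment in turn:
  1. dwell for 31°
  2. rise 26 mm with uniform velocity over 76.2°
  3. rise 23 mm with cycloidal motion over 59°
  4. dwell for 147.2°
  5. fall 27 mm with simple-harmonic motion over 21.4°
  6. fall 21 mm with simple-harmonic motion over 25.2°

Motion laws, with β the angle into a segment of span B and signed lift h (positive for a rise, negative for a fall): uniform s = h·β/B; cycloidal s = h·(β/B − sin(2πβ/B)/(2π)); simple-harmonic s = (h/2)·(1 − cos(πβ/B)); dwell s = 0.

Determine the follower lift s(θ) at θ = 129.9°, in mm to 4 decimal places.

seg 1 [0°–31°] dwell: s stays 0.0000
seg 2 [31°–107.2°] uniform, h=26: full span → s += 26 → s = 26.0000
seg 3 [107.2°–166.2°] cycloidal, h=23: θ=129.9° here. β=22.7, B=59. 23·(0.3847 − sin(2π·0.3847)/(2π)) = 6.4240 → s = 32.4240

32.4240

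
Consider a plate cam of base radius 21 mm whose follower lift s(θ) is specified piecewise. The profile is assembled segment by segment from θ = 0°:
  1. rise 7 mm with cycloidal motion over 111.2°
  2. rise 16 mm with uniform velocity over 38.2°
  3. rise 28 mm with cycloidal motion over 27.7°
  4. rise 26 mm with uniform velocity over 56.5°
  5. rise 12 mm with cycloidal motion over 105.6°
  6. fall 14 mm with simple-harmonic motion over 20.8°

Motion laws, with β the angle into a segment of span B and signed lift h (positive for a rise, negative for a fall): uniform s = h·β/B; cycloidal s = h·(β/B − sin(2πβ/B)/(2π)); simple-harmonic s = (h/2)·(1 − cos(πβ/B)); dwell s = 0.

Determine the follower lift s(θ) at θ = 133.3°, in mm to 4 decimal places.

seg 1 [0°–111.2°] cycloidal, h=7: full span → s += 7 → s = 7.0000
seg 2 [111.2°–149.4°] uniform, h=16: θ=133.3° here. β=22.1, B=38.2. 16·22.1/38.2 = 9.2565 → s = 16.2565

16.2565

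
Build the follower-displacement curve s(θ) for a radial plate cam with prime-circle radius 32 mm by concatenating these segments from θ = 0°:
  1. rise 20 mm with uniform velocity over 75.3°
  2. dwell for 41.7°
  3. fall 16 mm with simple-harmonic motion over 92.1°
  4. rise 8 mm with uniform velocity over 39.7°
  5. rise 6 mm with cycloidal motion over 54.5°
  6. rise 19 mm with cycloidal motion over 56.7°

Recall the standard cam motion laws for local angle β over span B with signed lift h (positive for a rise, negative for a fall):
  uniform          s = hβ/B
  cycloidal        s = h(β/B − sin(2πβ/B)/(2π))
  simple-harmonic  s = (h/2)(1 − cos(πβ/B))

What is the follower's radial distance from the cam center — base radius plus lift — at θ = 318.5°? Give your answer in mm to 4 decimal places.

seg 1 [0°–75.3°] uniform, h=20: full span → s += 20 → s = 20.0000
seg 2 [75.3°–117°] dwell: s stays 20.0000
seg 3 [117°–209.1°] simple-harmonic, h=-16: full span → s += -16 → s = 4.0000
seg 4 [209.1°–248.8°] uniform, h=8: full span → s += 8 → s = 12.0000
seg 5 [248.8°–303.3°] cycloidal, h=6: full span → s += 6 → s = 18.0000
seg 6 [303.3°–360°] cycloidal, h=19: θ=318.5° here. β=15.2, B=56.7. 19·(0.2681 − sin(2π·0.2681)/(2π)) = 2.0890 → s = 20.0890
radial distance = base radius + s = 32 + 20.0890 = 52.0890

52.0890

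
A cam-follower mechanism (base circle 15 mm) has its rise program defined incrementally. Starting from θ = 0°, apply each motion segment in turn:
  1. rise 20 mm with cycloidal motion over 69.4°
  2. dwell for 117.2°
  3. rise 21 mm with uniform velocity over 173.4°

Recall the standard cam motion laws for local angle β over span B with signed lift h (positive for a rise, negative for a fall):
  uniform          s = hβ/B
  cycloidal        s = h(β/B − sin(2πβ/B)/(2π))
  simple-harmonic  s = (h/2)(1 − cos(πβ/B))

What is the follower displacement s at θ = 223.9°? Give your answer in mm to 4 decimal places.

seg 1 [0°–69.4°] cycloidal, h=20: full span → s += 20 → s = 20.0000
seg 2 [69.4°–186.6°] dwell: s stays 20.0000
seg 3 [186.6°–360°] uniform, h=21: θ=223.9° here. β=37.3, B=173.4. 21·37.3/173.4 = 4.5173 → s = 24.5173

24.5173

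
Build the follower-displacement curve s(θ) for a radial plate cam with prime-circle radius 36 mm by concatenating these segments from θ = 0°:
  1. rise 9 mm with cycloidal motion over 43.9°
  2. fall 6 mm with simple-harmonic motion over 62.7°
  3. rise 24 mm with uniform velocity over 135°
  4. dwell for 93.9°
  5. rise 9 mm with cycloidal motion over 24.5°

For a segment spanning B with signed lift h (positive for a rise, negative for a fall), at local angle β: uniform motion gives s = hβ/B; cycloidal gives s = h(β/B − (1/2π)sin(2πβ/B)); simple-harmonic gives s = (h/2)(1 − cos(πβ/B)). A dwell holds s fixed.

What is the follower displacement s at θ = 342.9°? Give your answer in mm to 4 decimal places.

seg 1 [0°–43.9°] cycloidal, h=9: full span → s += 9 → s = 9.0000
seg 2 [43.9°–106.6°] simple-harmonic, h=-6: full span → s += -6 → s = 3.0000
seg 3 [106.6°–241.6°] uniform, h=24: full span → s += 24 → s = 27.0000
seg 4 [241.6°–335.5°] dwell: s stays 27.0000
seg 5 [335.5°–360°] cycloidal, h=9: θ=342.9° here. β=7.4, B=24.5. 9·(0.3020 − sin(2π·0.3020)/(2π)) = 1.3619 → s = 28.3619

28.3619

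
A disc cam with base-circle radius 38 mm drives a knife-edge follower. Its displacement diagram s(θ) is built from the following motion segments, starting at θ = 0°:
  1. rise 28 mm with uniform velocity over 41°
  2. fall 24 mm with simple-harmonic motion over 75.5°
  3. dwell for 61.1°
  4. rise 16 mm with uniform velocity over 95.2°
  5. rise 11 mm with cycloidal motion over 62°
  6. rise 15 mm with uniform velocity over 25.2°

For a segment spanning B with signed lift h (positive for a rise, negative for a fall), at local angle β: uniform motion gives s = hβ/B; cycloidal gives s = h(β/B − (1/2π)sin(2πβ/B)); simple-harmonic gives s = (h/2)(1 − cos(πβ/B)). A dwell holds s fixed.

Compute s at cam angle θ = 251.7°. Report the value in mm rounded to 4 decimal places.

seg 1 [0°–41°] uniform, h=28: full span → s += 28 → s = 28.0000
seg 2 [41°–116.5°] simple-harmonic, h=-24: full span → s += -24 → s = 4.0000
seg 3 [116.5°–177.6°] dwell: s stays 4.0000
seg 4 [177.6°–272.8°] uniform, h=16: θ=251.7° here. β=74.1, B=95.2. 16·74.1/95.2 = 12.4538 → s = 16.4538

16.4538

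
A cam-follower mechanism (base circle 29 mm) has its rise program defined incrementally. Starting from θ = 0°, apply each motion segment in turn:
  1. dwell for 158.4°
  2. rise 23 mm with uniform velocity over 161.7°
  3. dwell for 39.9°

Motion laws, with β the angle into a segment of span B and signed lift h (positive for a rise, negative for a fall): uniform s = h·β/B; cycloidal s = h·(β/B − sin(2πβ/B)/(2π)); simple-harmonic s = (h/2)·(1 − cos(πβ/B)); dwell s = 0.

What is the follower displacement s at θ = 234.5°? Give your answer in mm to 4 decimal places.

seg 1 [0°–158.4°] dwell: s stays 0.0000
seg 2 [158.4°–320.1°] uniform, h=23: θ=234.5° here. β=76.1, B=161.7. 23·76.1/161.7 = 10.8244 → s = 10.8244

10.8244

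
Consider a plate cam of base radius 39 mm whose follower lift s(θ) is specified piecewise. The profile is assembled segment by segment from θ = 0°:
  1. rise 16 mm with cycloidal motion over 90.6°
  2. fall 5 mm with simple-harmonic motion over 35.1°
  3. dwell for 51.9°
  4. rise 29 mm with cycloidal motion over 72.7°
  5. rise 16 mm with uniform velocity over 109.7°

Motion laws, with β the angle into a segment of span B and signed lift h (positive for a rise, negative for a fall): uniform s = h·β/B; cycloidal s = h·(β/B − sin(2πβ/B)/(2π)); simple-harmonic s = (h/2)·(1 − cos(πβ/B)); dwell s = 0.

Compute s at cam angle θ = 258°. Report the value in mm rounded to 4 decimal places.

seg 1 [0°–90.6°] cycloidal, h=16: full span → s += 16 → s = 16.0000
seg 2 [90.6°–125.7°] simple-harmonic, h=-5: full span → s += -5 → s = 11.0000
seg 3 [125.7°–177.6°] dwell: s stays 11.0000
seg 4 [177.6°–250.3°] cycloidal, h=29: full span → s += 29 → s = 40.0000
seg 5 [250.3°–360°] uniform, h=16: θ=258° here. β=7.7, B=109.7. 16·7.7/109.7 = 1.1231 → s = 41.1231

41.1231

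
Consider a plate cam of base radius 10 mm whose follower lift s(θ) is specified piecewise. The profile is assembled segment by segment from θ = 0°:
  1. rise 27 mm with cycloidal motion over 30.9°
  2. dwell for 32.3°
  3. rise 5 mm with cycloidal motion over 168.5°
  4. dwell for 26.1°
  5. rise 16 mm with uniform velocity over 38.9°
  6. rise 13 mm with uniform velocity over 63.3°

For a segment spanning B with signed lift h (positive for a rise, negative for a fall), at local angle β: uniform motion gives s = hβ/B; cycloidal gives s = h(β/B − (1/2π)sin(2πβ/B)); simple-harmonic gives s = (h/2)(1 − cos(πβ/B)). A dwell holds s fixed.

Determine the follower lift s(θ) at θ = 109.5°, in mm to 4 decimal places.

seg 1 [0°–30.9°] cycloidal, h=27: full span → s += 27 → s = 27.0000
seg 2 [30.9°–63.2°] dwell: s stays 27.0000
seg 3 [63.2°–231.7°] cycloidal, h=5: θ=109.5° here. β=46.3, B=168.5. 5·(0.2748 − sin(2π·0.2748)/(2π)) = 0.5877 → s = 27.5877

27.5877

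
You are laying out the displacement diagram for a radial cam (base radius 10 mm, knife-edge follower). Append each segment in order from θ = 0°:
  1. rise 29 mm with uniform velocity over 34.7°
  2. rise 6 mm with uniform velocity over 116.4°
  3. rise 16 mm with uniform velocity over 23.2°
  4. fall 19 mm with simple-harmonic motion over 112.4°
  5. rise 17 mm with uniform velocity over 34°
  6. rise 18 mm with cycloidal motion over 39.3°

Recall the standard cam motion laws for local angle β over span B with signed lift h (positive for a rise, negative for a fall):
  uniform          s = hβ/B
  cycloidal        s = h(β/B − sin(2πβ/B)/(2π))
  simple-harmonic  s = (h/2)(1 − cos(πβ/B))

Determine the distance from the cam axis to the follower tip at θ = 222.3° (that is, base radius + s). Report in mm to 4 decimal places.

seg 1 [0°–34.7°] uniform, h=29: full span → s += 29 → s = 29.0000
seg 2 [34.7°–151.1°] uniform, h=6: full span → s += 6 → s = 35.0000
seg 3 [151.1°–174.3°] uniform, h=16: full span → s += 16 → s = 51.0000
seg 4 [174.3°–286.7°] simple-harmonic, h=-19: θ=222.3° here. β=48, B=112.4. -19/2·(1 − cos(π·0.4270)) = -7.3417 → s = 43.6583
radial distance = base radius + s = 10 + 43.6583 = 53.6583

53.6583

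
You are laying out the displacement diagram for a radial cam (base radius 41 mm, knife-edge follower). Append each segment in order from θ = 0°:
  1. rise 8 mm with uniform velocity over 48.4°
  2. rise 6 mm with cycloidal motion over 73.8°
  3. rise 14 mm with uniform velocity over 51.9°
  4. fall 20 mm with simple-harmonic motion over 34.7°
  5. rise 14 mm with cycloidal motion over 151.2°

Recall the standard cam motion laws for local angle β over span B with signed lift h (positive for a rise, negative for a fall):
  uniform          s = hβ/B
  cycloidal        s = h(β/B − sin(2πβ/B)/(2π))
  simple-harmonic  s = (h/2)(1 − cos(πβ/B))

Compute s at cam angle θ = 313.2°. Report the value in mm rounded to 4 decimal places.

seg 1 [0°–48.4°] uniform, h=8: full span → s += 8 → s = 8.0000
seg 2 [48.4°–122.2°] cycloidal, h=6: full span → s += 6 → s = 14.0000
seg 3 [122.2°–174.1°] uniform, h=14: full span → s += 14 → s = 28.0000
seg 4 [174.1°–208.8°] simple-harmonic, h=-20: full span → s += -20 → s = 8.0000
seg 5 [208.8°–360°] cycloidal, h=14: θ=313.2° here. β=104.4, B=151.2. 14·(0.6905 − sin(2π·0.6905)/(2π)) = 11.7408 → s = 19.7408

19.7408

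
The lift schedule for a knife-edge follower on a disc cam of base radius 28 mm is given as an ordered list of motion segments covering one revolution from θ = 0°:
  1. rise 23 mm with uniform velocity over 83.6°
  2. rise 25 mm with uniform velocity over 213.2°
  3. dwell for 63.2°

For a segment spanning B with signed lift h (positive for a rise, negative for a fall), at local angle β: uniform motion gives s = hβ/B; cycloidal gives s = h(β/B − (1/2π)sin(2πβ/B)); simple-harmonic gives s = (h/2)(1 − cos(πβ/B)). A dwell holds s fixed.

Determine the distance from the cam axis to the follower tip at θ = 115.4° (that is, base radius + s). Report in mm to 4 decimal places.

seg 1 [0°–83.6°] uniform, h=23: full span → s += 23 → s = 23.0000
seg 2 [83.6°–296.8°] uniform, h=25: θ=115.4° here. β=31.8, B=213.2. 25·31.8/213.2 = 3.7289 → s = 26.7289
radial distance = base radius + s = 28 + 26.7289 = 54.7289

54.7289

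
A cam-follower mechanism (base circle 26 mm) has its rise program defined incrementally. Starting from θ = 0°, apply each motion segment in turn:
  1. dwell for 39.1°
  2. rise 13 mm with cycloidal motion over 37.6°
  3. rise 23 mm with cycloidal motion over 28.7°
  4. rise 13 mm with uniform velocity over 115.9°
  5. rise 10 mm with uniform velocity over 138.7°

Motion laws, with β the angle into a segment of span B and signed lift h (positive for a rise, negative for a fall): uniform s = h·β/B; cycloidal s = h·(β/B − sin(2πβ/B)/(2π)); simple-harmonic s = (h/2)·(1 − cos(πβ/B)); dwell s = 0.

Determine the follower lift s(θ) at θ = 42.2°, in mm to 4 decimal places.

seg 1 [0°–39.1°] dwell: s stays 0.0000
seg 2 [39.1°–76.7°] cycloidal, h=13: θ=42.2° here. β=3.1, B=37.6. 13·(0.0824 − sin(2π·0.0824)/(2π)) = 0.0473 → s = 0.0473

0.0473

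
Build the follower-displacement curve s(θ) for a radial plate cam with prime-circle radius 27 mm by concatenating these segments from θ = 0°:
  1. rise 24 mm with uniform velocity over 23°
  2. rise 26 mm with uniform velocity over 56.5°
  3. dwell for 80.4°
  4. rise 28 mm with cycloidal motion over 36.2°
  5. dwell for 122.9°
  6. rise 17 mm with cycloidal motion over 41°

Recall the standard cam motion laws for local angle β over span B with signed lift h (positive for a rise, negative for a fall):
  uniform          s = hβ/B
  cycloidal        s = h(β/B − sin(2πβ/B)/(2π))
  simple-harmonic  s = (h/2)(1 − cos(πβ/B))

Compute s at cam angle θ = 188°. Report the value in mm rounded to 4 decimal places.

seg 1 [0°–23°] uniform, h=24: full span → s += 24 → s = 24.0000
seg 2 [23°–79.5°] uniform, h=26: full span → s += 26 → s = 50.0000
seg 3 [79.5°–159.9°] dwell: s stays 50.0000
seg 4 [159.9°–196.1°] cycloidal, h=28: θ=188° here. β=28.1, B=36.2. 28·(0.7762 − sin(2π·0.7762)/(2π)) = 26.1307 → s = 76.1307

76.1307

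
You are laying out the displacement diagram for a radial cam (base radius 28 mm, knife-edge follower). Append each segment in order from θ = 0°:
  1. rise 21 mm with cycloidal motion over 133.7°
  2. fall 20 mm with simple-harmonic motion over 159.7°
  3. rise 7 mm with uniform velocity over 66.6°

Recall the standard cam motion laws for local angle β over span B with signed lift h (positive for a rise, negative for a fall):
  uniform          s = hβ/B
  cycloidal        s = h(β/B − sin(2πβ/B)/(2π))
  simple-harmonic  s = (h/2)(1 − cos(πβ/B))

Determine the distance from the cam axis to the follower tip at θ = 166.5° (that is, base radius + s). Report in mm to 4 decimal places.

seg 1 [0°–133.7°] cycloidal, h=21: full span → s += 21 → s = 21.0000
seg 2 [133.7°–293.4°] simple-harmonic, h=-20: θ=166.5° here. β=32.8, B=159.7. -20/2·(1 − cos(π·0.2054)) = -2.0104 → s = 18.9896
radial distance = base radius + s = 28 + 18.9896 = 46.9896

46.9896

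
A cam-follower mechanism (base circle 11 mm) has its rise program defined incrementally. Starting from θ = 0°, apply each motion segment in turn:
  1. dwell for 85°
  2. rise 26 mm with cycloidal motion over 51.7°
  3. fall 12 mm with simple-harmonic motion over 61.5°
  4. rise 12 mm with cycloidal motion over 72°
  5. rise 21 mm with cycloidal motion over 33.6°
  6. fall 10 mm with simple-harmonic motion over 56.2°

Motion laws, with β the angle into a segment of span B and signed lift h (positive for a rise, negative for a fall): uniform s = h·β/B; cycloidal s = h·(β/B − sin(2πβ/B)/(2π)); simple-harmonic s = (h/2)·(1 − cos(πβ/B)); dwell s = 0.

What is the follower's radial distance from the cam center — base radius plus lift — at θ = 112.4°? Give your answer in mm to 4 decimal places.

seg 1 [0°–85°] dwell: s stays 0.0000
seg 2 [85°–136.7°] cycloidal, h=26: θ=112.4° here. β=27.4, B=51.7. 26·(0.5300 − sin(2π·0.5300)/(2π)) = 14.5544 → s = 14.5544
radial distance = base radius + s = 11 + 14.5544 = 25.5544

25.5544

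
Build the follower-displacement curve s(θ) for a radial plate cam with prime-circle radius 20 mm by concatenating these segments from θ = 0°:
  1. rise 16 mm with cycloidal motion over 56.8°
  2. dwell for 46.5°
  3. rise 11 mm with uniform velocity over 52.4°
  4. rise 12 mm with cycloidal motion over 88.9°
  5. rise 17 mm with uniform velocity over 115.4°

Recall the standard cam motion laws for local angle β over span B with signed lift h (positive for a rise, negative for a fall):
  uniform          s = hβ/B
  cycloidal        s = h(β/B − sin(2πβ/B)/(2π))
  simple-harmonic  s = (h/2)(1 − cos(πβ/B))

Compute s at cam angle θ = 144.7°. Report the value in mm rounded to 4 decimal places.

seg 1 [0°–56.8°] cycloidal, h=16: full span → s += 16 → s = 16.0000
seg 2 [56.8°–103.3°] dwell: s stays 16.0000
seg 3 [103.3°–155.7°] uniform, h=11: θ=144.7° here. β=41.4, B=52.4. 11·41.4/52.4 = 8.6908 → s = 24.6908

24.6908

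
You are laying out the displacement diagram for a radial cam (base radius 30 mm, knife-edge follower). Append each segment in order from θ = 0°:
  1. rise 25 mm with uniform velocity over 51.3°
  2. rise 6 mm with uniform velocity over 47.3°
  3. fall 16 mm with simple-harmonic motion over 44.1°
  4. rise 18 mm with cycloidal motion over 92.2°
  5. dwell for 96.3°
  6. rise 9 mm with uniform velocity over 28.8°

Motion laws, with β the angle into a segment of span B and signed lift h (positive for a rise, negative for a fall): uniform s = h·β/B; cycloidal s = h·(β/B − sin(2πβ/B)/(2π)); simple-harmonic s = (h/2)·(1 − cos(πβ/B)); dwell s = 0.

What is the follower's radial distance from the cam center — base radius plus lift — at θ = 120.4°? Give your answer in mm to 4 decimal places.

seg 1 [0°–51.3°] uniform, h=25: full span → s += 25 → s = 25.0000
seg 2 [51.3°–98.6°] uniform, h=6: full span → s += 6 → s = 31.0000
seg 3 [98.6°–142.7°] simple-harmonic, h=-16: θ=120.4° here. β=21.8, B=44.1. -16/2·(1 − cos(π·0.4943)) = -7.8575 → s = 23.1425
radial distance = base radius + s = 30 + 23.1425 = 53.1425

53.1425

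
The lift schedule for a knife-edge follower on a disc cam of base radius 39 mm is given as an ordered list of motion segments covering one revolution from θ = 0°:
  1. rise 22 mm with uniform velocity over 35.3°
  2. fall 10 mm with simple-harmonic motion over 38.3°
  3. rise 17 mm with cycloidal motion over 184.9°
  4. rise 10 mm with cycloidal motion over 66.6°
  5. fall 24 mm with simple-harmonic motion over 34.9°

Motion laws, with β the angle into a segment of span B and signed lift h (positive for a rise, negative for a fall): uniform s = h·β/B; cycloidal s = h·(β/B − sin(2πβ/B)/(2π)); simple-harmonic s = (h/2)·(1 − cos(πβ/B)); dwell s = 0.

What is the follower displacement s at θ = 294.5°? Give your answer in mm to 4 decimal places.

seg 1 [0°–35.3°] uniform, h=22: full span → s += 22 → s = 22.0000
seg 2 [35.3°–73.6°] simple-harmonic, h=-10: full span → s += -10 → s = 12.0000
seg 3 [73.6°–258.5°] cycloidal, h=17: full span → s += 17 → s = 29.0000
seg 4 [258.5°–325.1°] cycloidal, h=10: θ=294.5° here. β=36, B=66.6. 10·(0.5405 − sin(2π·0.5405)/(2π)) = 5.8064 → s = 34.8064

34.8064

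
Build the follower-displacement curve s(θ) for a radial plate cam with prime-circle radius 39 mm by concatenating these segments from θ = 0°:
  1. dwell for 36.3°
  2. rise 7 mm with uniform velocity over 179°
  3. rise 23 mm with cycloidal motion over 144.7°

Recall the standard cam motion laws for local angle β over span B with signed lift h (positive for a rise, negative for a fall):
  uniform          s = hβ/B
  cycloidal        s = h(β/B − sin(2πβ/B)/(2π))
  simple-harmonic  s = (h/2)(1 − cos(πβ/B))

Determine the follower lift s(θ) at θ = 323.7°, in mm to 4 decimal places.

seg 1 [0°–36.3°] dwell: s stays 0.0000
seg 2 [36.3°–215.3°] uniform, h=7: full span → s += 7 → s = 7.0000
seg 3 [215.3°–360°] cycloidal, h=23: θ=323.7° here. β=108.4, B=144.7. 23·(0.7491 − sin(2π·0.7491)/(2π)) = 20.8906 → s = 27.8906

27.8906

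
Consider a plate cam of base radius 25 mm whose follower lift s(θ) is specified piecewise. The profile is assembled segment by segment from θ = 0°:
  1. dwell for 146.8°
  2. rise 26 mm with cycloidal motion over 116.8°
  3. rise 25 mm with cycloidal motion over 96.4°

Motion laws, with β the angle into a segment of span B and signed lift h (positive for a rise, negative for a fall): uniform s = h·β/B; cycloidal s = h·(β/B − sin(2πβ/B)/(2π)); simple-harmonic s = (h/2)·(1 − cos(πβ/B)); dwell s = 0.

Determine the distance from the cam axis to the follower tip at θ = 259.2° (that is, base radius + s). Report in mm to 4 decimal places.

seg 1 [0°–146.8°] dwell: s stays 0.0000
seg 2 [146.8°–263.6°] cycloidal, h=26: θ=259.2° here. β=112.4, B=116.8. 26·(0.9623 − sin(2π·0.9623)/(2π)) = 25.9909 → s = 25.9909
radial distance = base radius + s = 25 + 25.9909 = 50.9909

50.9909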